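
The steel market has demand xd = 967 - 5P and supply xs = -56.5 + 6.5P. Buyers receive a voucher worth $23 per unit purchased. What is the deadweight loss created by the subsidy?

Deadweight loss = $747.5

Pre-subsidy: 967 - 5P = -56.5 + 6.5P gives P* = 89, x* = 522.
With the rebate, buyers effectively pay Pb = Ps − 23, where Ps is the price sellers receive.
Demand in terms of Ps becomes xd = 967 − 5(Ps − 23) = 1082 - 5Ps. Setting this equal to supply: 1082 - 5Ps = -56.5 + 6.5Ps, so Ps = 99.
Buyers pay Pb = 99 − 23 = 76; x' = -56.5 + 6.5·99 = 587.
The subsidy expands output by 587 − 522 = 65 past the efficient level; on those units the gap between marginal cost and willingness to pay runs from 0 up to 23.
DWL = ½ × 23 × 65 = 747.5.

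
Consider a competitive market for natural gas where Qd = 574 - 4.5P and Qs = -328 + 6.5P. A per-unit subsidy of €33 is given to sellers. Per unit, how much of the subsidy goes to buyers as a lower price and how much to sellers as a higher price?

Pre-subsidy: 574 - 4.5P = -328 + 6.5P gives P* = 82, Q* = 205.
With the subsidy, sellers receive Ps = Pb + 33 for each unit, where Pb is the price buyers pay.
Supply in terms of Pb becomes Qs = -328 + 6.5(Pb + 33) = -113.5 + 6.5Pb. Setting this equal to demand: 574 - 4.5Pb = -113.5 + 6.5Pb, so Pb = 62.5.
Sellers receive Ps = 62.5 + 33 = 95.5; Q' = 574 − 4.5·62.5 = 292.75.
Buyers' price falls by P* − Pb = 82 − 62.5 = 19.5; sellers' price rises by Ps − P* = 95.5 − 82 = 13.5.

Buyers gain €19.5 per unit; sellers gain €13.5 per unit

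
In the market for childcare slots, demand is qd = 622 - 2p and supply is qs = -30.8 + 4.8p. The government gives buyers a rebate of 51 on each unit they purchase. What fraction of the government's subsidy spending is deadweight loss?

DWL / government spending = 18/251

Pre-subsidy: 622 - 2p = -30.8 + 4.8p gives p* = 96, q* = 430.
With the rebate, buyers effectively pay pb = ps − 51, where ps is the price sellers receive.
Demand in terms of ps becomes qd = 622 − 2(ps − 51) = 724 - 2ps. Setting this equal to supply: 724 - 2ps = -30.8 + 4.8ps, so ps = 111.
Buyers pay pb = 111 − 51 = 60; q' = -30.8 + 4.8·111 = 502.
ΔCS = ½(430 + 502)(96 − 60) = 16776; ΔPS = ½(430 + 502)(111 − 96) = 6990.
Government spending = 51 × 502 = 25602.
DWL = ½ × 51 × (502 − 430) = 1836; fraction = 1836 / 25602 = 18/251.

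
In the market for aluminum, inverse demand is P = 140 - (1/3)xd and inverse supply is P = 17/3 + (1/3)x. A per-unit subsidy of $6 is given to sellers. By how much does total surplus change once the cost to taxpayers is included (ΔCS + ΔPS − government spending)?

Net change in total surplus = -$27

Pre-subsidy: 140 - (1/3)x = 17/3 + (1/3)x gives x* = 201.5 and P* = 437/6.
With the subsidy, sellers receive Ps = Pb + 6 for each unit, where Pb is the price buyers pay.
On the curves, Pb = 140 - (1/3)x and Ps = 17/3 + (1/3)x; the wedge Ps − Pb = 6 gives 17/3 + (1/3)x − (140 - (1/3)x) = 6, so x' = 210.5.
Then Pb = 140 − (1/3)·210.5 = 419/6 and Ps = 17/3 + (1/3)·210.5 = 455/6.
ΔCS = ½(201.5 + 210.5)(437/6 − 419/6) = 618; ΔPS = ½(201.5 + 210.5)(455/6 − 437/6) = 618.
Government spending = 6 × 210.5 = 1263.
Net change = 618 + 618 − 1263 = -27. The loss equals the DWL triangle ½·6·9.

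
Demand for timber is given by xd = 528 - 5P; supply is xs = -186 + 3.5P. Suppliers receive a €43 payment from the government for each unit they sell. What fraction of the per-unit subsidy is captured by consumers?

Pre-subsidy: 528 - 5P = -186 + 3.5P gives P* = 84, x* = 108.
With the subsidy, sellers receive Ps = Pb + 43 for each unit, where Pb is the price buyers pay.
Supply in terms of Pb becomes xs = -186 + 3.5(Pb + 43) = -35.5 + 3.5Pb. Setting this equal to demand: 528 - 5Pb = -35.5 + 3.5Pb, so Pb = 1127/17.
Sellers receive Ps = 1127/17 + 43 = 1858/17; x' = 528 − 5·(1127/17) = 3341/17.
Buyers' price falls by P* − Pb = 84 − 1127/17 = 301/17; sellers' price rises by Ps − P* = 1858/17 − 84 = 430/17.
So consumers capture (301/17)/43 = 7/17 of each unit of subsidy.

Consumer share = 7/17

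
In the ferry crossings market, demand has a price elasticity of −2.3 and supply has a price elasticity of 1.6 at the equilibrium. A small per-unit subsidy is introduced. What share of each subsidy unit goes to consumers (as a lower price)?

For a small subsidy around the equilibrium, the benefit split depends on the relative slopes, which at a point are proportional to the elasticities.
Buyer share = εs/(εs + |εd|) = 1.6/(1.6 + 2.3) = 16/39; seller share = |εd|/(εs + |εd|) = 23/39.

Consumer share = 16/39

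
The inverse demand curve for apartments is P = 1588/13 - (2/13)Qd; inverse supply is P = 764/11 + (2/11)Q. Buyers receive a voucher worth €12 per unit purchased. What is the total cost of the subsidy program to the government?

Government cost = €2313

Pre-subsidy: 1588/13 - (2/13)Q = 764/11 + (2/11)Q gives Q* = 157 and P* = 98.
With the rebate, buyers effectively pay Pb = Ps − 12, where Ps is the price sellers receive.
On the curves, Pb = 1588/13 - (2/13)Q and Ps = 764/11 + (2/11)Q; the wedge Ps − Pb = 12 gives 764/11 + (2/11)Q − (1588/13 - (2/13)Q) = 12, so Q' = 192.75.
Then Pb = 1588/13 − (2/13)·192.75 = 92.5 and Ps = 764/11 + (2/11)·192.75 = 104.5.
Government outlay = subsidy × quantity = 12 × 192.75 = 2313.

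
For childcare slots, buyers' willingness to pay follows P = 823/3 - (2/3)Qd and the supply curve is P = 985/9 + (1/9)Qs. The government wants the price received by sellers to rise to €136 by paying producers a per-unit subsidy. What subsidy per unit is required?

Required subsidy s = €21 per unit

At a seller price of 136, quantity supplied is -985 + 9·136 = 239.
Buyers absorb 239 only when they pay Pb = 823/3 − (2/3)·239 = 115.
s = Ps − Pb = 136 − 115 = 21.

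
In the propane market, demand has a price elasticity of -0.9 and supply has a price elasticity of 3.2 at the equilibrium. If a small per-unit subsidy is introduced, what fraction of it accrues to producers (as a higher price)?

For a small subsidy around the equilibrium, the benefit split depends on the relative slopes, which at a point are proportional to the elasticities.
Buyer share = εs/(εs + |εd|) = 3.2/(3.2 + 0.9) = 32/41; seller share = |εd|/(εs + |εd|) = 9/41.
So producers capture 9/41 of the subsidy.

Producer share = 9/41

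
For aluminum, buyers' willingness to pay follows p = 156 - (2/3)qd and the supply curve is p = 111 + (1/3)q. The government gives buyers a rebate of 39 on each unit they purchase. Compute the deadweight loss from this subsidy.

Deadweight loss = 760.5

Pre-subsidy: 156 - (2/3)q = 111 + (1/3)q gives q* = 45 and p* = 126.
With the rebate, buyers effectively pay pb = ps − 39, where ps is the price sellers receive.
On the curves, pb = 156 - (2/3)q and ps = 111 + (1/3)q; the wedge ps − pb = 39 gives 111 + (1/3)q − (156 - (2/3)q) = 39, so q' = 84.
Then pb = 156 − (2/3)·84 = 100 and ps = 111 + (1/3)·84 = 139.
The subsidy expands output by 84 − 45 = 39 past the efficient level; on those units the gap between marginal cost and willingness to pay runs from 0 up to 39.
DWL = ½ × 39 × 39 = 760.5.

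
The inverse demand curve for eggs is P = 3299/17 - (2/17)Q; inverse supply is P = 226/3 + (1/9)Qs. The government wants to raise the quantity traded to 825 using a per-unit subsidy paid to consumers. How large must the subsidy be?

Required subsidy s = 70 per unit

At Q = 825, from the demand curve buyers pay Pb = 3299/17 − (2/17)·825 = 97; from the supply curve sellers need Ps = 226/3 + (1/9)·825 = 167.
The subsidy must fill the gap: s = Ps − Pb = 167 − 97 = 70.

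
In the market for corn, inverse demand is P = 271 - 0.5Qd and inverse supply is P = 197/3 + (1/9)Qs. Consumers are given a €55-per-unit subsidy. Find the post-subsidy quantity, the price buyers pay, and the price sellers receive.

Pre-subsidy: 271 - 0.5Q = 197/3 + (1/9)Q gives Q* = 336 and P* = 103.
With the rebate, buyers effectively pay Pb = Ps − 55, where Ps is the price sellers receive.
On the curves, Pb = 271 - 0.5Q and Ps = 197/3 + (1/9)Q; the wedge Ps − Pb = 55 gives 197/3 + (1/9)Q − (271 - 0.5Q) = 55, so Q' = 426.
Then Pb = 271 − 0.5·426 = 58 and Ps = 197/3 + (1/9)·426 = 113.

Q' = 426; buyers pay €58; sellers receive €113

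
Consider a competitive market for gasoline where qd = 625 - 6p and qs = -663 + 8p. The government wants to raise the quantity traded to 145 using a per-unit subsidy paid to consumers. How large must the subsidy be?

At q = 145, invert demand for the buyer price: pb = (625 − 145)/6 = 80; invert supply for the seller price: ps = (145 − (-663))/8 = 101.
The subsidy must fill the gap: s = ps − pb = 101 − 80 = 21.

Required subsidy s = 21 per unit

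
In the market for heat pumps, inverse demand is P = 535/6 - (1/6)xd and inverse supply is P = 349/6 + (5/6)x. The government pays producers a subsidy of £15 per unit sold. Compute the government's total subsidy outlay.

Government cost = £690

Pre-subsidy: 535/6 - (1/6)x = 349/6 + (5/6)x gives x* = 31 and P* = 84.
With the subsidy, sellers receive Ps = Pb + 15 for each unit, where Pb is the price buyers pay.
On the curves, Pb = 535/6 - (1/6)x and Ps = 349/6 + (5/6)x; the wedge Ps − Pb = 15 gives 349/6 + (5/6)x − (535/6 - (1/6)x) = 15, so x' = 46.
Then Pb = 535/6 − (1/6)·46 = 81.5 and Ps = 349/6 + (5/6)·46 = 96.5.
Government outlay = subsidy × quantity = 15 × 46 = 690.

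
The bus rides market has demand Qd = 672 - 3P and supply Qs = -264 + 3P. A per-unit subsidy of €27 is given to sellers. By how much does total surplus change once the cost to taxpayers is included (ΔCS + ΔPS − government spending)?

Pre-subsidy: 672 - 3P = -264 + 3P gives P* = 156, Q* = 204.
With the subsidy, sellers receive Ps = Pb + 27 for each unit, where Pb is the price buyers pay.
Supply in terms of Pb becomes Qs = -264 + 3(Pb + 27) = -183 + 3Pb. Setting this equal to demand: 672 - 3Pb = -183 + 3Pb, so Pb = 142.5.
Sellers receive Ps = 142.5 + 27 = 169.5; Q' = 672 − 3·142.5 = 244.5.
ΔCS = ½(204 + 244.5)(156 − 142.5) = 3027.375; ΔPS = ½(204 + 244.5)(169.5 − 156) = 3027.375.
Government spending = 27 × 244.5 = 6601.5.
Net change = 3027.375 + 3027.375 − 6601.5 = -546.75. The loss equals the DWL triangle ½·27·40.5.

Net change in total surplus = -€546.75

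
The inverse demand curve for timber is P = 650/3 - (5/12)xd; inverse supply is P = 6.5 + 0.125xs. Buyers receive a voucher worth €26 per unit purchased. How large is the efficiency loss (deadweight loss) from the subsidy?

Pre-subsidy: 650/3 - (5/12)x = 6.5 + 0.125x gives x* = 388 and P* = 55.
With the rebate, buyers effectively pay Pb = Ps − 26, where Ps is the price sellers receive.
On the curves, Pb = 650/3 - (5/12)x and Ps = 6.5 + 0.125x; the wedge Ps − Pb = 26 gives 6.5 + 0.125x − (650/3 - (5/12)x) = 26, so x' = 436.
Then Pb = 650/3 − (5/12)·436 = 35 and Ps = 6.5 + 0.125·436 = 61.
The subsidy expands output by 436 − 388 = 48 past the efficient level; on those units the gap between marginal cost and willingness to pay runs from 0 up to 26.
DWL = ½ × 26 × 48 = 624.

Deadweight loss = €624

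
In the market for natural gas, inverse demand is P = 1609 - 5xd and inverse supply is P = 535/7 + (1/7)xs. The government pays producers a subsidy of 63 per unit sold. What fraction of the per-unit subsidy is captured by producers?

Pre-subsidy: 1609 - 5x = 535/7 + (1/7)x gives x* = 298 and P* = 119.
With the subsidy, sellers receive Ps = Pb + 63 for each unit, where Pb is the price buyers pay.
On the curves, Pb = 1609 - 5x and Ps = 535/7 + (1/7)x; the wedge Ps − Pb = 63 gives 535/7 + (1/7)x − (1609 - 5x) = 63, so x' = 310.25.
Then Pb = 1609 − 5·310.25 = 57.75 and Ps = 535/7 + (1/7)·310.25 = 120.75.
Buyers' price falls by P* − Pb = 119 − 57.75 = 61.25; sellers' price rises by Ps − P* = 120.75 − 119 = 1.75.
So producers capture 1.75/63 = 1/36 of each unit of subsidy.

Producer share = 1/36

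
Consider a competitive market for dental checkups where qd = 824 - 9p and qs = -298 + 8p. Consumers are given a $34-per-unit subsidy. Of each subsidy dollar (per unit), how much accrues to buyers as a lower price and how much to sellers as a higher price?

Pre-subsidy: 824 - 9p = -298 + 8p gives p* = 66, q* = 230.
With the rebate, buyers effectively pay pb = ps − 34, where ps is the price sellers receive.
Demand in terms of ps becomes qd = 824 − 9(ps − 34) = 1130 - 9ps. Setting this equal to supply: 1130 - 9ps = -298 + 8ps, so ps = 84.
Buyers pay pb = 84 − 34 = 50; q' = -298 + 8·84 = 374.
Buyers' price falls by p* − pb = 66 − 50 = 16; sellers' price rises by ps − p* = 84 − 66 = 18.

Buyers gain $16 per unit; sellers gain $18 per unit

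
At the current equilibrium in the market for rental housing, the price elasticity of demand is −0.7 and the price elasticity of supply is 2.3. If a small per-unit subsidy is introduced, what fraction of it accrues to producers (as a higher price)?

For a small subsidy around the equilibrium, the benefit split depends on the relative slopes, which at a point are proportional to the elasticities.
Buyer share = εs/(εs + |εd|) = 2.3/(2.3 + 0.7) = 23/30; seller share = |εd|/(εs + |εd|) = 7/30.
So producers capture 7/30 of the subsidy.

Producer share = 7/30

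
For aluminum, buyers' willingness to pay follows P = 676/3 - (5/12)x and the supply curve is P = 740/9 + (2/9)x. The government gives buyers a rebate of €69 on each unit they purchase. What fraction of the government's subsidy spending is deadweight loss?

Pre-subsidy: 676/3 - (5/12)x = 740/9 + (2/9)x gives x* = 224 and P* = 132.
With the rebate, buyers effectively pay Pb = Ps − 69, where Ps is the price sellers receive.
On the curves, Pb = 676/3 - (5/12)x and Ps = 740/9 + (2/9)x; the wedge Ps − Pb = 69 gives 740/9 + (2/9)x − (676/3 - (5/12)x) = 69, so x' = 332.
Then Pb = 676/3 − (5/12)·332 = 87 and Ps = 740/9 + (2/9)·332 = 156.
ΔCS = ½(224 + 332)(132 − 87) = 12510; ΔPS = ½(224 + 332)(156 − 132) = 6672.
Government spending = 69 × 332 = 22908.
DWL = ½ × 69 × (332 − 224) = 3726; fraction = 3726 / 22908 = 27/166.

DWL / government spending = 27/166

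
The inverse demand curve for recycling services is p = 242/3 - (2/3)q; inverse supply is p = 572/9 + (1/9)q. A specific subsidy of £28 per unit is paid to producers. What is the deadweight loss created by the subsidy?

Pre-subsidy: 242/3 - (2/3)q = 572/9 + (1/9)q gives q* = 22 and p* = 66.
With the subsidy, sellers receive ps = pb + 28 for each unit, where pb is the price buyers pay.
On the curves, pb = 242/3 - (2/3)q and ps = 572/9 + (1/9)q; the wedge ps − pb = 28 gives 572/9 + (1/9)q − (242/3 - (2/3)q) = 28, so q' = 58.
Then pb = 242/3 − (2/3)·58 = 42 and ps = 572/9 + (1/9)·58 = 70.
The subsidy expands output by 58 − 22 = 36 past the efficient level; on those units the gap between marginal cost and willingness to pay runs from 0 up to 28.
DWL = ½ × 28 × 36 = 504.

Deadweight loss = £504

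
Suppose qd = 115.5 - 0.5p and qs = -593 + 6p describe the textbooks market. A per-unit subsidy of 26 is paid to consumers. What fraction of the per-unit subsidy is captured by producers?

Pre-subsidy: 115.5 - 0.5p = -593 + 6p gives p* = 109, q* = 61.
With the rebate, buyers effectively pay pb = ps − 26, where ps is the price sellers receive.
Demand in terms of ps becomes qd = 115.5 − 0.5(ps − 26) = 128.5 - 0.5ps. Setting this equal to supply: 128.5 - 0.5ps = -593 + 6ps, so ps = 111.
Buyers pay pb = 111 − 26 = 85; q' = -593 + 6·111 = 73.
Buyers' price falls by p* − pb = 109 − 85 = 24; sellers' price rises by ps − p* = 111 − 109 = 2.
So producers capture 2/26 = 1/13 of each unit of subsidy.

Producer share = 1/13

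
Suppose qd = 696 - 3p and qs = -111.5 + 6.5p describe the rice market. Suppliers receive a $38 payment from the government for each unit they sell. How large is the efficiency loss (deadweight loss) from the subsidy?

Deadweight loss = $1482

Pre-subsidy: 696 - 3p = -111.5 + 6.5p gives p* = 85, q* = 441.
With the subsidy, sellers receive ps = pb + 38 for each unit, where pb is the price buyers pay.
Supply in terms of pb becomes qs = -111.5 + 6.5(pb + 38) = 135.5 + 6.5pb. Setting this equal to demand: 696 - 3pb = 135.5 + 6.5pb, so pb = 59.
Sellers receive ps = 59 + 38 = 97; q' = 696 − 3·59 = 519.
The subsidy expands output by 519 − 441 = 78 past the efficient level; on those units the gap between marginal cost and willingness to pay runs from 0 up to 38.
DWL = ½ × 38 × 78 = 1482.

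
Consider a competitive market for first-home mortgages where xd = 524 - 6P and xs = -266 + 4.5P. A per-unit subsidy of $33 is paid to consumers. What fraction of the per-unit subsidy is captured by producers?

Producer share = 4/7

Pre-subsidy: 524 - 6P = -266 + 4.5P gives P* = 1580/21, x* = 508/7.
With the rebate, buyers effectively pay Pb = Ps − 33, where Ps is the price sellers receive.
Demand in terms of Ps becomes xd = 524 − 6(Ps − 33) = 722 - 6Ps. Setting this equal to supply: 722 - 6Ps = -266 + 4.5Ps, so Ps = 1976/21.
Buyers pay Pb = 1976/21 − 33 = 1283/21; x' = -266 + 4.5·(1976/21) = 1102/7.
Buyers' price falls by P* − Pb = 1580/21 − 1283/21 = 99/7; sellers' price rises by Ps − P* = 1976/21 − 1580/21 = 132/7.
So producers capture (132/7)/33 = 4/7 of each unit of subsidy.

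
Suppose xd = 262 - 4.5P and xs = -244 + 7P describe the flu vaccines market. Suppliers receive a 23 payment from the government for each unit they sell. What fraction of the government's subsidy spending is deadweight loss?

Pre-subsidy: 262 - 4.5P = -244 + 7P gives P* = 44, x* = 64.
With the subsidy, sellers receive Ps = Pb + 23 for each unit, where Pb is the price buyers pay.
Supply in terms of Pb becomes xs = -244 + 7(Pb + 23) = -83 + 7Pb. Setting this equal to demand: 262 - 4.5Pb = -83 + 7Pb, so Pb = 30.
Sellers receive Ps = 30 + 23 = 53; x' = 262 − 4.5·30 = 127.
ΔCS = ½(64 + 127)(44 − 30) = 1337; ΔPS = ½(64 + 127)(53 − 44) = 859.5.
Government spending = 23 × 127 = 2921.
DWL = ½ × 23 × (127 − 64) = 724.5; fraction = 724.5 / 2921 = 63/254.

DWL / government spending = 63/254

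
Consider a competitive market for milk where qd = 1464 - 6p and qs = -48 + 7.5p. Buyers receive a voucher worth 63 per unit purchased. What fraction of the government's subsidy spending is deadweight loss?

Pre-subsidy: 1464 - 6p = -48 + 7.5p gives p* = 112, q* = 792.
With the rebate, buyers effectively pay pb = ps − 63, where ps is the price sellers receive.
Demand in terms of ps becomes qd = 1464 − 6(ps − 63) = 1842 - 6ps. Setting this equal to supply: 1842 - 6ps = -48 + 7.5ps, so ps = 140.
Buyers pay pb = 140 − 63 = 77; q' = -48 + 7.5·140 = 1002.
ΔCS = ½(792 + 1002)(112 − 77) = 31395; ΔPS = ½(792 + 1002)(140 − 112) = 25116.
Government spending = 63 × 1002 = 63126.
DWL = ½ × 63 × (1002 − 792) = 6615; fraction = 6615 / 63126 = 35/334.

DWL / government spending = 35/334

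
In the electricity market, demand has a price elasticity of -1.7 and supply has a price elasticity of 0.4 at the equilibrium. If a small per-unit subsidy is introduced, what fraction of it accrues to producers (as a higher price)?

Producer share = 17/21

For a small subsidy around the equilibrium, the benefit split depends on the relative slopes, which at a point are proportional to the elasticities.
Buyer share = εs/(εs + |εd|) = 0.4/(0.4 + 1.7) = 4/21; seller share = |εd|/(εs + |εd|) = 17/21.
So producers capture 17/21 of the subsidy.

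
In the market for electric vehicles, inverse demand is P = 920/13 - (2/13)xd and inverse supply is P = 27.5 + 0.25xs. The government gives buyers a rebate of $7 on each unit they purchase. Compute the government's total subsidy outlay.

Pre-subsidy: 920/13 - (2/13)x = 27.5 + 0.25x gives x* = 750/7 and P* = 380/7.
With the rebate, buyers effectively pay Pb = Ps − 7, where Ps is the price sellers receive.
On the curves, Pb = 920/13 - (2/13)x and Ps = 27.5 + 0.25x; the wedge Ps − Pb = 7 gives 27.5 + 0.25x − (920/13 - (2/13)x) = 7, so x' = 2614/21.
Then Pb = 920/13 − (2/13)·(2614/21) = 1084/21 and Ps = 27.5 + 0.25·(2614/21) = 1231/21.
Government outlay = subsidy × quantity = 7 × 2614/21 = 2614/3.

Government cost = 2614/3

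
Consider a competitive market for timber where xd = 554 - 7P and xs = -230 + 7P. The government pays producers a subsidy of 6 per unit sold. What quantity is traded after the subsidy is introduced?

x' = 183

Pre-subsidy: 554 - 7P = -230 + 7P gives P* = 56, x* = 162.
With the subsidy, sellers receive Ps = Pb + 6 for each unit, where Pb is the price buyers pay.
Supply in terms of Pb becomes xs = -230 + 7(Pb + 6) = -188 + 7Pb. Setting this equal to demand: 554 - 7Pb = -188 + 7Pb, so Pb = 53.
Sellers receive Ps = 53 + 6 = 59; x' = 554 − 7·53 = 183.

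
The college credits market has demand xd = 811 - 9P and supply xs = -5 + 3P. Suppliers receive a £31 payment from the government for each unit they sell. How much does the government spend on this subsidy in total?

Government cost = £8331.25

Pre-subsidy: 811 - 9P = -5 + 3P gives P* = 68, x* = 199.
With the subsidy, sellers receive Ps = Pb + 31 for each unit, where Pb is the price buyers pay.
Supply in terms of Pb becomes xs = -5 + 3(Pb + 31) = 88 + 3Pb. Setting this equal to demand: 811 - 9Pb = 88 + 3Pb, so Pb = 60.25.
Sellers receive Ps = 60.25 + 31 = 91.25; x' = 811 − 9·60.25 = 268.75.
Government outlay = subsidy × quantity = 31 × 268.75 = 8331.25.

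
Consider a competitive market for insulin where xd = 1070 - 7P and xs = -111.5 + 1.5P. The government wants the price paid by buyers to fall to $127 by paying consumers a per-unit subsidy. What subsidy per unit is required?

At a buyer price of 127, quantity demanded is 1070 − 7·127 = 181.
Sellers supply 181 only when they receive Ps with -111.5 + 1.5·Ps = 181, i.e. Ps = 195.
s = Ps − Pb = 195 − 127 = 68.

Required subsidy s = $68 per unit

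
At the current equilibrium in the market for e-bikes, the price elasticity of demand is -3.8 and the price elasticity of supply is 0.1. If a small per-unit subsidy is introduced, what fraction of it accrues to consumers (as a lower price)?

For a small subsidy around the equilibrium, the benefit split depends on the relative slopes, which at a point are proportional to the elasticities.
Buyer share = εs/(εs + |εd|) = 0.1/(0.1 + 3.8) = 1/39; seller share = |εd|/(εs + |εd|) = 38/39.

Consumer share = 1/39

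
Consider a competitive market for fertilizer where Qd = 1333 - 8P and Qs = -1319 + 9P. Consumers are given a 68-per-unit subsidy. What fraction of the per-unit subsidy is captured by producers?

Producer share = 8/17

Pre-subsidy: 1333 - 8P = -1319 + 9P gives P* = 156, Q* = 85.
With the rebate, buyers effectively pay Pb = Ps − 68, where Ps is the price sellers receive.
Demand in terms of Ps becomes Qd = 1333 − 8(Ps − 68) = 1877 - 8Ps. Setting this equal to supply: 1877 - 8Ps = -1319 + 9Ps, so Ps = 188.
Buyers pay Pb = 188 − 68 = 120; Q' = -1319 + 9·188 = 373.
Buyers' price falls by P* − Pb = 156 − 120 = 36; sellers' price rises by Ps − P* = 188 − 156 = 32.
So producers capture 32/68 = 8/17 of each unit of subsidy.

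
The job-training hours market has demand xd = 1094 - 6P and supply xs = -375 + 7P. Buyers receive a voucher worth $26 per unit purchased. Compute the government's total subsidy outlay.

Government cost = $13000

Pre-subsidy: 1094 - 6P = -375 + 7P gives P* = 113, x* = 416.
With the rebate, buyers effectively pay Pb = Ps − 26, where Ps is the price sellers receive.
Demand in terms of Ps becomes xd = 1094 − 6(Ps − 26) = 1250 - 6Ps. Setting this equal to supply: 1250 - 6Ps = -375 + 7Ps, so Ps = 125.
Buyers pay Pb = 125 − 26 = 99; x' = -375 + 7·125 = 500.
Government outlay = subsidy × quantity = 26 × 500 = 13000.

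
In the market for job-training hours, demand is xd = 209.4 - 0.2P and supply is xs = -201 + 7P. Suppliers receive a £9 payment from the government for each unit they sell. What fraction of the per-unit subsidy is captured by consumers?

Consumer share = 35/36

Pre-subsidy: 209.4 - 0.2P = -201 + 7P gives P* = 57, x* = 198.
With the subsidy, sellers receive Ps = Pb + 9 for each unit, where Pb is the price buyers pay.
Supply in terms of Pb becomes xs = -201 + 7(Pb + 9) = -138 + 7Pb. Setting this equal to demand: 209.4 - 0.2Pb = -138 + 7Pb, so Pb = 48.25.
Sellers receive Ps = 48.25 + 9 = 57.25; x' = 209.4 − 0.2·48.25 = 199.75.
Buyers' price falls by P* − Pb = 57 − 48.25 = 8.75; sellers' price rises by Ps − P* = 57.25 − 57 = 0.25.
So consumers capture 8.75/9 = 35/36 of each unit of subsidy.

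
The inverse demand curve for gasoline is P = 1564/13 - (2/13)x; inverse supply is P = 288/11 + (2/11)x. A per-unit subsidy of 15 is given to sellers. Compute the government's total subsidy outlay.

Pre-subsidy: 1564/13 - (2/13)x = 288/11 + (2/11)x gives x* = 3365/12 and P* = 463/6.
With the subsidy, sellers receive Ps = Pb + 15 for each unit, where Pb is the price buyers pay.
On the curves, Pb = 1564/13 - (2/13)x and Ps = 288/11 + (2/11)x; the wedge Ps − Pb = 15 gives 288/11 + (2/11)x − (1564/13 - (2/13)x) = 15, so x' = 15605/48.
Then Pb = 1564/13 − (2/13)·(15605/48) = 1687/24 and Ps = 288/11 + (2/11)·(15605/48) = 2047/24.
Government outlay = subsidy × quantity = 15 × 15605/48 = 4876.5625.

Government cost = 4876.5625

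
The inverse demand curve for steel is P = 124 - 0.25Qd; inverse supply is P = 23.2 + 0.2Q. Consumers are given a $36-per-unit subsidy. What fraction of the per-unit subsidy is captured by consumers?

Pre-subsidy: 124 - 0.25Q = 23.2 + 0.2Q gives Q* = 224 and P* = 68.
With the rebate, buyers effectively pay Pb = Ps − 36, where Ps is the price sellers receive.
On the curves, Pb = 124 - 0.25Q and Ps = 23.2 + 0.2Q; the wedge Ps − Pb = 36 gives 23.2 + 0.2Q − (124 - 0.25Q) = 36, so Q' = 304.
Then Pb = 124 − 0.25·304 = 48 and Ps = 23.2 + 0.2·304 = 84.
Buyers' price falls by P* − Pb = 68 − 48 = 20; sellers' price rises by Ps − P* = 84 − 68 = 16.
So consumers capture 20/36 = 5/9 of each unit of subsidy.

Consumer share = 5/9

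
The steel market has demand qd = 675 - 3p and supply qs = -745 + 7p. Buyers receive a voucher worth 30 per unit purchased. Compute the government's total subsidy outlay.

Government cost = 9360

Pre-subsidy: 675 - 3p = -745 + 7p gives p* = 142, q* = 249.
With the rebate, buyers effectively pay pb = ps − 30, where ps is the price sellers receive.
Demand in terms of ps becomes qd = 675 − 3(ps − 30) = 765 - 3ps. Setting this equal to supply: 765 - 3ps = -745 + 7ps, so ps = 151.
Buyers pay pb = 151 − 30 = 121; q' = -745 + 7·151 = 312.
Government outlay = subsidy × quantity = 30 × 312 = 9360.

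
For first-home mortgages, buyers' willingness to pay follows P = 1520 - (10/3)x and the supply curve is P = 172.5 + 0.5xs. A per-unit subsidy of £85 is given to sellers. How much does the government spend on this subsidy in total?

Government cost = 730575/23

Pre-subsidy: 1520 - (10/3)x = 172.5 + 0.5x gives x* = 8085/23 and P* = 8010/23.
With the subsidy, sellers receive Ps = Pb + 85 for each unit, where Pb is the price buyers pay.
On the curves, Pb = 1520 - (10/3)x and Ps = 172.5 + 0.5x; the wedge Ps − Pb = 85 gives 172.5 + 0.5x − (1520 - (10/3)x) = 85, so x' = 8595/23.
Then Pb = 1520 − (10/3)·(8595/23) = 6310/23 and Ps = 172.5 + 0.5·(8595/23) = 8265/23.
Government outlay = subsidy × quantity = 85 × 8595/23 = 730575/23.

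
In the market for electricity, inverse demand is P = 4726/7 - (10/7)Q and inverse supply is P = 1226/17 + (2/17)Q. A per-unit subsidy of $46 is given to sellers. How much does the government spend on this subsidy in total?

Pre-subsidy: 4726/7 - (10/7)Q = 1226/17 + (2/17)Q gives Q* = 390 and P* = 118.
With the subsidy, sellers receive Ps = Pb + 46 for each unit, where Pb is the price buyers pay.
On the curves, Pb = 4726/7 - (10/7)Q and Ps = 1226/17 + (2/17)Q; the wedge Ps − Pb = 46 gives 1226/17 + (2/17)Q − (4726/7 - (10/7)Q) = 46, so Q' = 419.75.
Then Pb = 4726/7 − (10/7)·419.75 = 75.5 and Ps = 1226/17 + (2/17)·419.75 = 121.5.
Government outlay = subsidy × quantity = 46 × 419.75 = 19308.5.

Government cost = $19308.5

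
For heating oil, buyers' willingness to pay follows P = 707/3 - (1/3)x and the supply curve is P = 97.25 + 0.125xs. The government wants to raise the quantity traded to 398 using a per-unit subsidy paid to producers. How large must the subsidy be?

Required subsidy s = 44 per unit

At x = 398, from the demand curve buyers pay Pb = 707/3 − (1/3)·398 = 103; from the supply curve sellers need Ps = 97.25 + 0.125·398 = 147.
The subsidy must fill the gap: s = Ps − Pb = 147 − 103 = 44.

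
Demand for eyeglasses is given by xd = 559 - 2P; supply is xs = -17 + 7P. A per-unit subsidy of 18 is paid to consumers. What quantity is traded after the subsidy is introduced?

Pre-subsidy: 559 - 2P = -17 + 7P gives P* = 64, x* = 431.
With the rebate, buyers effectively pay Pb = Ps − 18, where Ps is the price sellers receive.
Demand in terms of Ps becomes xd = 559 − 2(Ps − 18) = 595 - 2Ps. Setting this equal to supply: 595 - 2Ps = -17 + 7Ps, so Ps = 68.
Buyers pay Pb = 68 − 18 = 50; x' = -17 + 7·68 = 459.

x' = 459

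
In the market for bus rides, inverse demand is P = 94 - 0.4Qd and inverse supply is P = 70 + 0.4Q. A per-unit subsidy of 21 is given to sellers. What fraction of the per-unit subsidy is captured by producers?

Producer share = 0.5

Pre-subsidy: 94 - 0.4Q = 70 + 0.4Q gives Q* = 30 and P* = 82.
With the subsidy, sellers receive Ps = Pb + 21 for each unit, where Pb is the price buyers pay.
On the curves, Pb = 94 - 0.4Q and Ps = 70 + 0.4Q; the wedge Ps − Pb = 21 gives 70 + 0.4Q − (94 - 0.4Q) = 21, so Q' = 56.25.
Then Pb = 94 − 0.4·56.25 = 71.5 and Ps = 70 + 0.4·56.25 = 92.5.
Buyers' price falls by P* − Pb = 82 − 71.5 = 10.5; sellers' price rises by Ps − P* = 92.5 − 82 = 10.5.
So producers capture 10.5/21 = 0.5 of each unit of subsidy.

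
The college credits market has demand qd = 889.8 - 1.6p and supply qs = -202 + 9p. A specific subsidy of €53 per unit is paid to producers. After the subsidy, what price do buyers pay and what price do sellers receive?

Buyers pay €58; sellers receive €111

Pre-subsidy: 889.8 - 1.6p = -202 + 9p gives p* = 103, q* = 725.
With the subsidy, sellers receive ps = pb + 53 for each unit, where pb is the price buyers pay.
Supply in terms of pb becomes qs = -202 + 9(pb + 53) = 275 + 9pb. Setting this equal to demand: 889.8 - 1.6pb = 275 + 9pb, so pb = 58.
Sellers receive ps = 58 + 53 = 111; q' = 889.8 − 1.6·58 = 797.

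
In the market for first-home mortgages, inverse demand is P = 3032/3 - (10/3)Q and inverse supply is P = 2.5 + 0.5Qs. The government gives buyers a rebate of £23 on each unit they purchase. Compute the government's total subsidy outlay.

Pre-subsidy: 3032/3 - (10/3)Q = 2.5 + 0.5Q gives Q* = 263 and P* = 134.
With the rebate, buyers effectively pay Pb = Ps − 23, where Ps is the price sellers receive.
On the curves, Pb = 3032/3 - (10/3)Q and Ps = 2.5 + 0.5Q; the wedge Ps − Pb = 23 gives 2.5 + 0.5Q − (3032/3 - (10/3)Q) = 23, so Q' = 269.
Then Pb = 3032/3 − (10/3)·269 = 114 and Ps = 2.5 + 0.5·269 = 137.
Government outlay = subsidy × quantity = 23 × 269 = 6187.

Government cost = £6187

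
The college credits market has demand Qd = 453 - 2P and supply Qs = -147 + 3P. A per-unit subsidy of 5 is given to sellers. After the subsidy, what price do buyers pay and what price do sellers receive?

Buyers pay 117; sellers receive 122

Pre-subsidy: 453 - 2P = -147 + 3P gives P* = 120, Q* = 213.
With the subsidy, sellers receive Ps = Pb + 5 for each unit, where Pb is the price buyers pay.
Supply in terms of Pb becomes Qs = -147 + 3(Pb + 5) = -132 + 3Pb. Setting this equal to demand: 453 - 2Pb = -132 + 3Pb, so Pb = 117.
Sellers receive Ps = 117 + 5 = 122; Q' = 453 − 2·117 = 219.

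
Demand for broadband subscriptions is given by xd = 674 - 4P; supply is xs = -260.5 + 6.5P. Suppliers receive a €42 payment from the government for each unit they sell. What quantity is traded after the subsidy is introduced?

Pre-subsidy: 674 - 4P = -260.5 + 6.5P gives P* = 89, x* = 318.
With the subsidy, sellers receive Ps = Pb + 42 for each unit, where Pb is the price buyers pay.
Supply in terms of Pb becomes xs = -260.5 + 6.5(Pb + 42) = 12.5 + 6.5Pb. Setting this equal to demand: 674 - 4Pb = 12.5 + 6.5Pb, so Pb = 63.
Sellers receive Ps = 63 + 42 = 105; x' = 674 − 4·63 = 422.

x' = 422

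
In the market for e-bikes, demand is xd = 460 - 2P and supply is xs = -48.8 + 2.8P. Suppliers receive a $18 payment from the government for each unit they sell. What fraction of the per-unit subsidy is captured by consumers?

Pre-subsidy: 460 - 2P = -48.8 + 2.8P gives P* = 106, x* = 248.
With the subsidy, sellers receive Ps = Pb + 18 for each unit, where Pb is the price buyers pay.
Supply in terms of Pb becomes xs = -48.8 + 2.8(Pb + 18) = 1.6 + 2.8Pb. Setting this equal to demand: 460 - 2Pb = 1.6 + 2.8Pb, so Pb = 95.5.
Sellers receive Ps = 95.5 + 18 = 113.5; x' = 460 − 2·95.5 = 269.
Buyers' price falls by P* − Pb = 106 − 95.5 = 10.5; sellers' price rises by Ps − P* = 113.5 − 106 = 7.5.
So consumers capture 10.5/18 = 7/12 of each unit of subsidy.

Consumer share = 7/12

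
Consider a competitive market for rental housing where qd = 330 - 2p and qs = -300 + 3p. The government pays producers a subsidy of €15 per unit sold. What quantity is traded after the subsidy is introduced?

Pre-subsidy: 330 - 2p = -300 + 3p gives p* = 126, q* = 78.
With the subsidy, sellers receive ps = pb + 15 for each unit, where pb is the price buyers pay.
Supply in terms of pb becomes qs = -300 + 3(pb + 15) = -255 + 3pb. Setting this equal to demand: 330 - 2pb = -255 + 3pb, so pb = 117.
Sellers receive ps = 117 + 15 = 132; q' = 330 − 2·117 = 96.

q' = 96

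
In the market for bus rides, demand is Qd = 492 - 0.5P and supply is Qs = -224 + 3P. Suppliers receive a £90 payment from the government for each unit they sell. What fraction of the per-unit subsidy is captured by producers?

Pre-subsidy: 492 - 0.5P = -224 + 3P gives P* = 1432/7, Q* = 2728/7.
With the subsidy, sellers receive Ps = Pb + 90 for each unit, where Pb is the price buyers pay.
Supply in terms of Pb becomes Qs = -224 + 3(Pb + 90) = 46 + 3Pb. Setting this equal to demand: 492 - 0.5Pb = 46 + 3Pb, so Pb = 892/7.
Sellers receive Ps = 892/7 + 90 = 1522/7; Q' = 492 − 0.5·(892/7) = 2998/7.
Buyers' price falls by P* − Pb = 1432/7 − 892/7 = 540/7; sellers' price rises by Ps − P* = 1522/7 − 1432/7 = 90/7.
So producers capture (90/7)/90 = 1/7 of each unit of subsidy.

Producer share = 1/7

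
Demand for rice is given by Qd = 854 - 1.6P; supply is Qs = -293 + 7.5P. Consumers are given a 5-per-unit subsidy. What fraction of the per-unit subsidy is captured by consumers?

Consumer share = 75/91

Pre-subsidy: 854 - 1.6P = -293 + 7.5P gives P* = 11470/91, Q* = 59362/91.
With the rebate, buyers effectively pay Pb = Ps − 5, where Ps is the price sellers receive.
Demand in terms of Ps becomes Qd = 854 − 1.6(Ps − 5) = 862 - 1.6Ps. Setting this equal to supply: 862 - 1.6Ps = -293 + 7.5Ps, so Ps = 1650/13.
Buyers pay Pb = 1650/13 − 5 = 1585/13; Q' = -293 + 7.5·(1650/13) = 8566/13.
Buyers' price falls by P* − Pb = 11470/91 − 1585/13 = 375/91; sellers' price rises by Ps − P* = 1650/13 − 11470/91 = 80/91.
So consumers capture (375/91)/5 = 75/91 of each unit of subsidy.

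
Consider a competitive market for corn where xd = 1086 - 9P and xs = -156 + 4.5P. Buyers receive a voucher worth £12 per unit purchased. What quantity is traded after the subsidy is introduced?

Pre-subsidy: 1086 - 9P = -156 + 4.5P gives P* = 92, x* = 258.
With the rebate, buyers effectively pay Pb = Ps − 12, where Ps is the price sellers receive.
Demand in terms of Ps becomes xd = 1086 − 9(Ps − 12) = 1194 - 9Ps. Setting this equal to supply: 1194 - 9Ps = -156 + 4.5Ps, so Ps = 100.
Buyers pay Pb = 100 − 12 = 88; x' = -156 + 4.5·100 = 294.

x' = 294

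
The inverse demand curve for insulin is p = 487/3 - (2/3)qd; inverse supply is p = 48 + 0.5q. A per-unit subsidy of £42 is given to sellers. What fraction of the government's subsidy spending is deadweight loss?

DWL / government spending = 9/67

Pre-subsidy: 487/3 - (2/3)q = 48 + 0.5q gives q* = 98 and p* = 97.
With the subsidy, sellers receive ps = pb + 42 for each unit, where pb is the price buyers pay.
On the curves, pb = 487/3 - (2/3)q and ps = 48 + 0.5q; the wedge ps − pb = 42 gives 48 + 0.5q − (487/3 - (2/3)q) = 42, so q' = 134.
Then pb = 487/3 − (2/3)·134 = 73 and ps = 48 + 0.5·134 = 115.
ΔCS = ½(98 + 134)(97 − 73) = 2784; ΔPS = ½(98 + 134)(115 − 97) = 2088.
Government spending = 42 × 134 = 5628.
DWL = ½ × 42 × (134 − 98) = 756; fraction = 756 / 5628 = 9/67.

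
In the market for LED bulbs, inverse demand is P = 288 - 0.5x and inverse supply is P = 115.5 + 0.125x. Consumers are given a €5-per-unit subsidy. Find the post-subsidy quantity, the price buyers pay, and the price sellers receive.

Pre-subsidy: 288 - 0.5x = 115.5 + 0.125x gives x* = 276 and P* = 150.
With the rebate, buyers effectively pay Pb = Ps − 5, where Ps is the price sellers receive.
On the curves, Pb = 288 - 0.5x and Ps = 115.5 + 0.125x; the wedge Ps − Pb = 5 gives 115.5 + 0.125x − (288 - 0.5x) = 5, so x' = 284.
Then Pb = 288 − 0.5·284 = 146 and Ps = 115.5 + 0.125·284 = 151.

x' = 284; buyers pay €146; sellers receive €151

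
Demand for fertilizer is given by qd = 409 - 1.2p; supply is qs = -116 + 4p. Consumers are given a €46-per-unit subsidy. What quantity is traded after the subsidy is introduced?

Pre-subsidy: 409 - 1.2p = -116 + 4p gives p* = 2625/26, q* = 3742/13.
With the rebate, buyers effectively pay pb = ps − 46, where ps is the price sellers receive.
Demand in terms of ps becomes qd = 409 − 1.2(ps − 46) = 464.2 - 1.2ps. Setting this equal to supply: 464.2 - 1.2ps = -116 + 4ps, so ps = 2901/26.
Buyers pay pb = 2901/26 − 46 = 1705/26; q' = -116 + 4·(2901/26) = 4294/13.

q' = 4294/13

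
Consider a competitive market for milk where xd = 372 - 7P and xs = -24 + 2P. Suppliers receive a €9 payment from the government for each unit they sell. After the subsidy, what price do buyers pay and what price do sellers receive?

Pre-subsidy: 372 - 7P = -24 + 2P gives P* = 44, x* = 64.
With the subsidy, sellers receive Ps = Pb + 9 for each unit, where Pb is the price buyers pay.
Supply in terms of Pb becomes xs = -24 + 2(Pb + 9) = -6 + 2Pb. Setting this equal to demand: 372 - 7Pb = -6 + 2Pb, so Pb = 42.
Sellers receive Ps = 42 + 9 = 51; x' = 372 − 7·42 = 78.

Buyers pay €42; sellers receive €51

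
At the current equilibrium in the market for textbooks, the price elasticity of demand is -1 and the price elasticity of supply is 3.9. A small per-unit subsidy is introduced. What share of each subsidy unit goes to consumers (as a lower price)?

Consumer share = 39/49

For a small subsidy around the equilibrium, the benefit split depends on the relative slopes, which at a point are proportional to the elasticities.
Buyer share = εs/(εs + |εd|) = 3.9/(3.9 + 1) = 39/49; seller share = |εd|/(εs + |εd|) = 10/49.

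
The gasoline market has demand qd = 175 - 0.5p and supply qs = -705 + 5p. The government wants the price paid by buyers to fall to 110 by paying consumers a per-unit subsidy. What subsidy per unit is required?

Required subsidy s = 55 per unit

At a buyer price of 110, quantity demanded is 175 − 0.5·110 = 120.
Sellers supply 120 only when they receive ps with -705 + 5·ps = 120, i.e. ps = 165.
s = ps − pb = 165 − 110 = 55.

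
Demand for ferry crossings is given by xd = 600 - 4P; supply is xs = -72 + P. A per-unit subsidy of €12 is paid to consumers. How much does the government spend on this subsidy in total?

Government cost = €864

Pre-subsidy: 600 - 4P = -72 + P gives P* = 134.4, x* = 62.4.
With the rebate, buyers effectively pay Pb = Ps − 12, where Ps is the price sellers receive.
Demand in terms of Ps becomes xd = 600 − 4(Ps − 12) = 648 - 4Ps. Setting this equal to supply: 648 - 4Ps = -72 + Ps, so Ps = 144.
Buyers pay Pb = 144 − 12 = 132; x' = -72 + 1·144 = 72.
Government outlay = subsidy × quantity = 12 × 72 = 864.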